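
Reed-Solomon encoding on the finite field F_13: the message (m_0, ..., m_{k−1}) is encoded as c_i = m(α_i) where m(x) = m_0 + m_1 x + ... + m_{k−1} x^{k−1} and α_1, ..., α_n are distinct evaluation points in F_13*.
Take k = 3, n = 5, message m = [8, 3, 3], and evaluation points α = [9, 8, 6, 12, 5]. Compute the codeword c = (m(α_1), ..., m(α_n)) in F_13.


c = [5, 3, 4, 8, 7]

Message polynomial: m(x) = 8 + 3·x + 3·x^2 (mod 13).
For each evaluation point α_i, compute m(α_i) mod 13:
  α_1 = 9: Horner steps 3 → 4 → 5, so m(9) = 5.
  α_2 = 8: Horner steps 3 → 1 → 3, so m(8) = 3.
  α_3 = 6: Horner steps 3 → 8 → 4, so m(6) = 4.
  α_4 = 12: Horner steps 3 → 0 → 8, so m(12) = 8.
  α_5 = 5: Horner steps 3 → 5 → 7, so m(5) = 7.
Codeword c = [5, 3, 4, 8, 7] ∈ F_13^5.


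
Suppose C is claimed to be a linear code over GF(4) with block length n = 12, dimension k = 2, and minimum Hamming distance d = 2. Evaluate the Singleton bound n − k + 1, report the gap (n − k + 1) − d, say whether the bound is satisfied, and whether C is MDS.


Singleton RHS = n − k + 1 = 11, slack = 9, bound satisfied, not MDS.

Singleton bound: d ≤ n − k + 1.
Here n = 12, k = 2, so n − k + 1 = 11.
Given d = 2, check d ≤ 11: YES.
Slack = (n − k + 1) − d = 9.
The code is NOT MDS (slack = 9 > 0).
Description: the claimed parameters are [12, 2, 2]_4; such a code would be non-MDS.


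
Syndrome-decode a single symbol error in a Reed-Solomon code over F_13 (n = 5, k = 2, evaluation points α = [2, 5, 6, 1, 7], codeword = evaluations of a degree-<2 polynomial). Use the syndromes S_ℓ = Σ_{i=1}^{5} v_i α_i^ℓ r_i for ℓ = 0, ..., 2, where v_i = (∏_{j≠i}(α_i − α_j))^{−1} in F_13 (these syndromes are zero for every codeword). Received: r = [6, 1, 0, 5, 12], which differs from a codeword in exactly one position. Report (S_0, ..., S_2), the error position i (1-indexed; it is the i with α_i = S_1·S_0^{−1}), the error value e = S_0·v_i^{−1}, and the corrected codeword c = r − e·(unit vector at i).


S = (3, 6, 12), error at position 1, error magnitude e = 2, c = [4, 1, 0, 5, 12].

Step 1: column multipliers v_i = (∏_{j≠i}(α_i − α_j))^{−1} mod 13.
  i = 1 (α = 2): (2−5)(2−6)(2−1)(2−7) = (−3)·(−4)·1·(−5) = −60 ≡ 5, so v_1 = 5^{−1} = 8 (mod 13).
  i = 2 (α = 5): (5−2)(5−6)(5−1)(5−7) = 3·(−1)·4·(−2) = 24 ≡ 11, so v_2 = 11^{−1} = 6 (mod 13).
  i = 3 (α = 6): (6−2)(6−5)(6−1)(6−7) = 4·1·5·(−1) = −20 ≡ 6, so v_3 = 6^{−1} = 11 (mod 13).
  i = 4 (α = 1): (1−2)(1−5)(1−6)(1−7) = (−1)·(−4)·(−5)·(−6) = 120 ≡ 3, so v_4 = 3^{−1} = 9 (mod 13).
  i = 5 (α = 7): (7−2)(7−5)(7−6)(7−1) = 5·2·1·6 = 60 ≡ 8, so v_5 = 8^{−1} = 5 (mod 13).
  v = [8, 6, 11, 9, 5].
Step 2: syndromes of r = [6, 1, 0, 5, 12] (all sums mod 13).
  S_0 = Σ v_i r_i = 8·6 + 6·1 + 11·0 + 9·5 + 5·12 = 159 ≡ 3.
  S_1 = Σ v_i α_i r_i = 8·2·6 + 6·5·1 + 11·6·0 + 9·1·5 + 5·7·12 = 591 ≡ 6.
  α_i^2 mod 13 = [4, 12, 10, 1, 10].
  S_2 = Σ v_i α_i^2 r_i = 8·4·6 + 6·12·1 + 11·10·0 + 9·1·5 + 5·10·12 = 909 ≡ 12.
  S = (3, 6, 12) ≠ 0, so r is not a codeword (an error is present).
Step 3: locate the error. For a single error e at position i, S_ℓ = v_i·e·α_i^ℓ, so α_err = S_1/S_0.
  S_0^{−1} = 3^{−1} = 9 (mod 13), so α_err = 6·9 = 54 ≡ 2 = α_1. Error position i = 1.
  Consistency check: S_2/S_1 = 12·11 = 132 ≡ 2 = α_err ✓ (single-error assumption holds).
Step 4: error magnitude e = S_0/v_1 = S_0·∏_{j≠1}(α_1 − α_j) = 3·5 = 15 ≡ 2 (mod 13).
Step 5: correct position 1: c_1 = r_1 − e = 6 − 2 ≡ 4 (mod 13). Hence c = [4, 1, 0, 5, 12].
  Check: interpolating c through the α_i gives m(x) = 6 + 12·x (degree < 2) with m(α_i) = c_i for every i, so c is indeed a codeword.


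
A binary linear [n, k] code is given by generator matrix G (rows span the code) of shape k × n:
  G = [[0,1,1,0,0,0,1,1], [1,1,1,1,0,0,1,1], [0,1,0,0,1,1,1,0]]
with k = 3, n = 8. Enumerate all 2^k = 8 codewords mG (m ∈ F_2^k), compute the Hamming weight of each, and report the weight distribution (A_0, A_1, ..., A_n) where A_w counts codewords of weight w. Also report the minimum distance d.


Weight distribution: A_0 = 1, A_2 = 1, A_4 = 3, A_6 = 3. Minimum distance d = 2.

Enumerate all 2^3 = 8 messages m ∈ F_2^3.
For each, compute codeword c = mG in F_2^8, then tally its weight.
  m = 000 → c = 00000000, weight = 0.
  m = 100 → c = 01100011, weight = 4.
  m = 010 → c = 11110011, weight = 6.
  m = 110 → c = 10010000, weight = 2.
  m = 001 → c = 01001110, weight = 4.
  m = 101 → c = 00101101, weight = 4.
  m = 011 → c = 10111101, weight = 6.
  m = 111 → c = 11011110, weight = 6.
Tally weights:
  weight 0: 1 codewords.
  weight 2: 1 codewords.
  weight 4: 3 codewords.
  weight 6: 3 codewords.
Minimum distance d = smallest w > 0 with A_w > 0 = 2.
Sanity: Σ A_w = 8 = 2^3 = 8 ✓.


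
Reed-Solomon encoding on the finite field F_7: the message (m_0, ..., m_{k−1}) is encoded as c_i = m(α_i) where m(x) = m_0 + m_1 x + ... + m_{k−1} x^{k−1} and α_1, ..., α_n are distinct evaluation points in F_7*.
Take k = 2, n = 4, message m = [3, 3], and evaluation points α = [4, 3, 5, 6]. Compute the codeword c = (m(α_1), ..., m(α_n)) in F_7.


c = [1, 5, 4, 0]

Message polynomial: m(x) = 3 + 3·x (mod 7).
For each evaluation point α_i, compute m(α_i) mod 7:
  α_1 = 4: Horner steps 3 → 1, so m(4) = 1.
  α_2 = 3: Horner steps 3 → 5, so m(3) = 5.
  α_3 = 5: Horner steps 3 → 4, so m(5) = 4.
  α_4 = 6: Horner steps 3 → 0, so m(6) = 0.
Codeword c = [1, 5, 4, 0] ∈ F_7^4.


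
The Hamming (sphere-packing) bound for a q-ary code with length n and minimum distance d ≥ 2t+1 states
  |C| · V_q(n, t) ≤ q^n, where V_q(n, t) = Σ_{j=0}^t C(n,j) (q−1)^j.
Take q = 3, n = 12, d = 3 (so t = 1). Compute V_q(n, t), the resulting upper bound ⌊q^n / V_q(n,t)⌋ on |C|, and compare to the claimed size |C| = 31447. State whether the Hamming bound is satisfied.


V_q(n, t) = 25, q^n = 531441, Hamming bound = 21257, |C| = 31447 > bound (violated).

Step 1: Compute V_q(n, t) = Σ_{j=0}^1 C(n, j) (q−1)^j.
  j = 0: C(12,0)·(2)^0 = 1·1 = 1.
  j = 1: C(12,1)·(2)^1 = 12·2 = 24.
  V_q(n, t) = 1 + 24 = 25.
Step 2: q^n = 3^12 = 531441.
Step 3: Hamming bound ⌊q^n / V_q(n,t)⌋ = ⌊531441/25⌋ = 21257.
Step 4: Compare |C| = 31447 to 21257: violated.
The claimed |C| lies above the Hamming bound, so no 3-ary code of length 12 with d ≥ 3 can have 31447 codewords.


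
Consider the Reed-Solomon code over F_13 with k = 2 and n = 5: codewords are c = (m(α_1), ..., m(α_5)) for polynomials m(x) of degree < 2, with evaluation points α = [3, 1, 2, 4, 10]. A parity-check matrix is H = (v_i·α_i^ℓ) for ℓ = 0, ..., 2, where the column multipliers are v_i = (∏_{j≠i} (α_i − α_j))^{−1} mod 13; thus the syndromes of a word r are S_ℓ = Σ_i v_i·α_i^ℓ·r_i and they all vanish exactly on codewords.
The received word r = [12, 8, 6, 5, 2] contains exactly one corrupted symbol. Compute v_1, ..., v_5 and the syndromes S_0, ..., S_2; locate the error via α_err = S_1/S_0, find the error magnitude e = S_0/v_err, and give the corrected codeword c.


S = (4, 4, 4), error at position 2, error magnitude e = 8, c = [12, 0, 6, 5, 2].

Step 1: column multipliers v_i = (∏_{j≠i}(α_i − α_j))^{−1} mod 13.
  i = 1 (α = 3): (3−1)(3−2)(3−4)(3−10) = 2·1·(−1)·(−7) = 14 ≡ 1, so v_1 = 1^{−1} = 1 (mod 13).
  i = 2 (α = 1): (1−3)(1−2)(1−4)(1−10) = (−2)·(−1)·(−3)·(−9) = 54 ≡ 2, so v_2 = 2^{−1} = 7 (mod 13).
  i = 3 (α = 2): (2−3)(2−1)(2−4)(2−10) = (−1)·1·(−2)·(−8) = −16 ≡ 10, so v_3 = 10^{−1} = 4 (mod 13).
  i = 4 (α = 4): (4−3)(4−1)(4−2)(4−10) = 1·3·2·(−6) = −36 ≡ 3, so v_4 = 3^{−1} = 9 (mod 13).
  i = 5 (α = 10): (10−3)(10−1)(10−2)(10−4) = 7·9·8·6 = 3024 ≡ 8, so v_5 = 8^{−1} = 5 (mod 13).
  v = [1, 7, 4, 9, 5].
Step 2: syndromes of r = [12, 8, 6, 5, 2] (all sums mod 13).
  S_0 = Σ v_i r_i = 1·12 + 7·8 + 4·6 + 9·5 + 5·2 = 147 ≡ 4.
  S_1 = Σ v_i α_i r_i = 1·3·12 + 7·1·8 + 4·2·6 + 9·4·5 + 5·10·2 = 420 ≡ 4.
  α_i^2 mod 13 = [9, 1, 4, 3, 9].
  S_2 = Σ v_i α_i^2 r_i = 1·9·12 + 7·1·8 + 4·4·6 + 9·3·5 + 5·9·2 = 485 ≡ 4.
  S = (4, 4, 4) ≠ 0, so r is not a codeword (an error is present).
Step 3: locate the error. For a single error e at position i, S_ℓ = v_i·e·α_i^ℓ, so α_err = S_1/S_0.
  S_0^{−1} = 4^{−1} = 10 (mod 13), so α_err = 4·10 = 40 ≡ 1 = α_2. Error position i = 2.
  Consistency check: S_2/S_1 = 4·10 = 40 ≡ 1 = α_err ✓ (single-error assumption holds).
Step 4: error magnitude e = S_0/v_2 = S_0·∏_{j≠2}(α_2 − α_j) = 4·2 = 8 ≡ 8 (mod 13).
Step 5: correct position 2: c_2 = r_2 − e = 8 − 8 ≡ 0 (mod 13). Hence c = [12, 0, 6, 5, 2].
  Check: interpolating c through the α_i gives m(x) = 7 + 6·x (degree < 2) with m(α_i) = c_i for every i, so c is indeed a codeword.


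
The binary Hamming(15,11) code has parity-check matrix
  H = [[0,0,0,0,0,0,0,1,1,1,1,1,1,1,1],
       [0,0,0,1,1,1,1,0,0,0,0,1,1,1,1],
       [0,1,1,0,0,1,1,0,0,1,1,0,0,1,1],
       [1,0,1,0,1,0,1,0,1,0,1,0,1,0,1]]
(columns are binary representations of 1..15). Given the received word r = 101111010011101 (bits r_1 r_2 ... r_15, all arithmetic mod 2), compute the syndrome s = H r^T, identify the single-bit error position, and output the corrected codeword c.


s = (1, 0, 0, 0)^T, error position = 8, corrected codeword c = 101111000011101

Compute s = H r^T mod 2 one row at a time:
  s_1 = 1 + 0 + 0 + 1 + 1 + 1 + 0 + 1 = 5 ≡ 1 (mod 2).
  s_2 = 1 + 1 + 1 + 0 + 1 + 1 + 0 + 1 = 6 ≡ 0 (mod 2).
  s_3 = 0 + 1 + 1 + 0 + 0 + 1 + 0 + 1 = 4 ≡ 0 (mod 2).
  s_4 = 1 + 1 + 1 + 0 + 0 + 1 + 1 + 1 = 6 ≡ 0 (mod 2).
s = (1, 0, 0, 0)^T — this equals column 8 of H (binary 1000), so error is at position 8.
Correct: flip bit 8 of r = 101111010011101 to get c = 101111000011101.


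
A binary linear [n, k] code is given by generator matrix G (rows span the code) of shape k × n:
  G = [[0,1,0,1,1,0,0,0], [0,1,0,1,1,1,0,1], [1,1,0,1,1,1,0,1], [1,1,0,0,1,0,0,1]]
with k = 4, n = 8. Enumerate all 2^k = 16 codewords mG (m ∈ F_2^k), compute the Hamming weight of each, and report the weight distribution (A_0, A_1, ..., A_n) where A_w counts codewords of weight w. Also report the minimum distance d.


Weight distribution: A_0 = 1, A_1 = 1, A_2 = 3, A_3 = 6, A_4 = 3, A_5 = 1, A_6 = 1. Minimum distance d = 1.

Enumerate all 2^4 = 16 messages m ∈ F_2^4.
For each, compute codeword c = mG in F_2^8, then tally its weight.
  m = 0000 → c = 00000000, weight = 0.
  m = 1000 → c = 01011000, weight = 3.
  m = 0100 → c = 01011101, weight = 5.
  m = 1100 → c = 00000101, weight = 2.
  m = 0010 → c = 11011101, weight = 6.
  m = 1010 → c = 10000101, weight = 3.
  m = 0110 → c = 10000000, weight = 1.
  m = 1110 → c = 11011000, weight = 4.
  m = 0001 → c = 11001001, weight = 4.
  m = 1001 → c = 10010001, weight = 3.
  m = 0101 → c = 10010100, weight = 3.
  m = 1101 → c = 11001100, weight = 4.
  m = 0011 → c = 00010100, weight = 2.
  m = 1011 → c = 01001100, weight = 3.
  m = 0111 → c = 01001001, weight = 3.
  m = 1111 → c = 00010001, weight = 2.
Tally weights:
  weight 0: 1 codewords.
  weight 1: 1 codewords.
  weight 2: 3 codewords.
  weight 3: 6 codewords.
  weight 4: 3 codewords.
  weight 5: 1 codewords.
  weight 6: 1 codewords.
Minimum distance d = smallest w > 0 with A_w > 0 = 1.
Sanity: Σ A_w = 16 = 2^4 = 16 ✓.


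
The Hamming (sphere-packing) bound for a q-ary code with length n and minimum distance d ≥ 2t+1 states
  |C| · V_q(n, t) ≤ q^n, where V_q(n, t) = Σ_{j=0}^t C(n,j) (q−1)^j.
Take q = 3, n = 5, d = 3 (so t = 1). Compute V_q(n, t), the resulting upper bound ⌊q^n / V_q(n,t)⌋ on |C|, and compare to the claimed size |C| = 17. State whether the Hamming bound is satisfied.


V_q(n, t) = 11, q^n = 243, Hamming bound = 22, |C| = 17 ≤ bound (satisfied).

Step 1: Compute V_q(n, t) = Σ_{j=0}^1 C(n, j) (q−1)^j.
  j = 0: C(5,0)·(2)^0 = 1·1 = 1.
  j = 1: C(5,1)·(2)^1 = 5·2 = 10.
  V_q(n, t) = 1 + 10 = 11.
Step 2: q^n = 3^5 = 243.
Step 3: Hamming bound ⌊q^n / V_q(n,t)⌋ = ⌊243/11⌋ = 22.
Step 4: Compare |C| = 17 to 22: satisfied.
The claimed |C| lies below the Hamming bound.


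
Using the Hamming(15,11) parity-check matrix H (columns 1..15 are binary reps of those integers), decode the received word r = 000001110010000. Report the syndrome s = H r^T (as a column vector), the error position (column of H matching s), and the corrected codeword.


s = (0, 0, 1, 0)^T, error position = 2, corrected codeword c = 010001110010000

Compute s = H r^T mod 2 one row at a time:
  s_1 = 1 + 0 + 0 + 1 + 0 + 0 + 0 + 0 = 2 ≡ 0 (mod 2).
  s_2 = 0 + 0 + 1 + 1 + 0 + 0 + 0 + 0 = 2 ≡ 0 (mod 2).
  s_3 = 0 + 0 + 1 + 1 + 0 + 1 + 0 + 0 = 3 ≡ 1 (mod 2).
  s_4 = 0 + 0 + 0 + 1 + 0 + 1 + 0 + 0 = 2 ≡ 0 (mod 2).
s = (0, 0, 1, 0)^T — this equals column 2 of H (binary 0010), so error is at position 2.
Correct: flip bit 2 of r = 000001110010000 to get c = 010001110010000.


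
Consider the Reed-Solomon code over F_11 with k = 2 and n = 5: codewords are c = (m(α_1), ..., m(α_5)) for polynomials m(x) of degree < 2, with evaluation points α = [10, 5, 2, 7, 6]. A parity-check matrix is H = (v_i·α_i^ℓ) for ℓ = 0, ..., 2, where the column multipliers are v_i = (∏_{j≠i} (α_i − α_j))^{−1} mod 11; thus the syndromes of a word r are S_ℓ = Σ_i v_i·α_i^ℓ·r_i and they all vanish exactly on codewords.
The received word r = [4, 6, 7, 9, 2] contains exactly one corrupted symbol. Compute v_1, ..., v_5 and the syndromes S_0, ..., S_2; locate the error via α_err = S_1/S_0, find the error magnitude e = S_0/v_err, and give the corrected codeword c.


S = (1, 10, 1), error at position 1, error magnitude e = 7, c = [8, 6, 7, 9, 2].

Step 1: column multipliers v_i = (∏_{j≠i}(α_i − α_j))^{−1} mod 11.
  i = 1 (α = 10): (10−5)(10−2)(10−7)(10−6) = 5·8·3·4 = 480 ≡ 7, so v_1 = 7^{−1} = 8 (mod 11).
  i = 2 (α = 5): (5−10)(5−2)(5−7)(5−6) = (−5)·3·(−2)·(−1) = −30 ≡ 3, so v_2 = 3^{−1} = 4 (mod 11).
  i = 3 (α = 2): (2−10)(2−5)(2−7)(2−6) = (−8)·(−3)·(−5)·(−4) = 480 ≡ 7, so v_3 = 7^{−1} = 8 (mod 11).
  i = 4 (α = 7): (7−10)(7−5)(7−2)(7−6) = (−3)·2·5·1 = −30 ≡ 3, so v_4 = 3^{−1} = 4 (mod 11).
  i = 5 (α = 6): (6−10)(6−5)(6−2)(6−7) = (−4)·1·4·(−1) = 16 ≡ 5, so v_5 = 5^{−1} = 9 (mod 11).
  v = [8, 4, 8, 4, 9].
Step 2: syndromes of r = [4, 6, 7, 9, 2] (all sums mod 11).
  S_0 = Σ v_i r_i = 8·4 + 4·6 + 8·7 + 4·9 + 9·2 = 166 ≡ 1.
  S_1 = Σ v_i α_i r_i = 8·10·4 + 4·5·6 + 8·2·7 + 4·7·9 + 9·6·2 = 912 ≡ 10.
  α_i^2 mod 11 = [1, 3, 4, 5, 3].
  S_2 = Σ v_i α_i^2 r_i = 8·1·4 + 4·3·6 + 8·4·7 + 4·5·9 + 9·3·2 = 562 ≡ 1.
  S = (1, 10, 1) ≠ 0, so r is not a codeword (an error is present).
Step 3: locate the error. For a single error e at position i, S_ℓ = v_i·e·α_i^ℓ, so α_err = S_1/S_0.
  S_0^{−1} = 1^{−1} = 1 (mod 11), so α_err = 10·1 = 10 ≡ 10 = α_1. Error position i = 1.
  Consistency check: S_2/S_1 = 1·10 = 10 ≡ 10 = α_err ✓ (single-error assumption holds).
Step 4: error magnitude e = S_0/v_1 = S_0·∏_{j≠1}(α_1 − α_j) = 1·7 = 7 ≡ 7 (mod 11).
Step 5: correct position 1: c_1 = r_1 − e = 4 − 7 ≡ 8 (mod 11). Hence c = [8, 6, 7, 9, 2].
  Check: interpolating c through the α_i gives m(x) = 4 + 7·x (degree < 2) with m(α_i) = c_i for every i, so c is indeed a codeword.


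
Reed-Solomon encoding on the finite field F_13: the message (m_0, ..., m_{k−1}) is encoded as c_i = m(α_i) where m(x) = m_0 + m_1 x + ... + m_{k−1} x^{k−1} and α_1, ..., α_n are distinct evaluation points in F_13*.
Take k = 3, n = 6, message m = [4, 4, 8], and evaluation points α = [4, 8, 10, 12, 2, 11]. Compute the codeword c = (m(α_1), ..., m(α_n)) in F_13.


c = [5, 2, 12, 8, 5, 2]

Message polynomial: m(x) = 4 + 4·x + 8·x^2 (mod 13).
For each evaluation point α_i, compute m(α_i) mod 13:
  α_1 = 4: Horner steps 8 → 10 → 5, so m(4) = 5.
  α_2 = 8: Horner steps 8 → 3 → 2, so m(8) = 2.
  α_3 = 10: Horner steps 8 → 6 → 12, so m(10) = 12.
  α_4 = 12: Horner steps 8 → 9 → 8, so m(12) = 8.
  α_5 = 2: Horner steps 8 → 7 → 5, so m(2) = 5.
  α_6 = 11: Horner steps 8 → 1 → 2, so m(11) = 2.
Codeword c = [5, 2, 12, 8, 5, 2] ∈ F_13^6.


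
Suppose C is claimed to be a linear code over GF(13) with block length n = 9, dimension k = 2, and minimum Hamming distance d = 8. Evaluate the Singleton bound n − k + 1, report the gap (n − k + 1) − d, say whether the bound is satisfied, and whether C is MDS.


Singleton RHS = n − k + 1 = 8, slack = 0, bound satisfied, MDS.

Singleton bound: d ≤ n − k + 1.
Here n = 9, k = 2, so n − k + 1 = 8.
Given d = 8, check d ≤ 8: YES.
Slack = (n − k + 1) − d = 0.
The code is MDS (slack = 0).
Description: the claimed parameters are [9, 2, 8]_13; such a code would be MDS (meets Singleton bound).


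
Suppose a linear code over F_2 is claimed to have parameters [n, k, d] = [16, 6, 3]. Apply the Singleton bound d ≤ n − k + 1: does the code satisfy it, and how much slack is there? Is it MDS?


Singleton RHS = n − k + 1 = 11, slack = 8, bound satisfied, not MDS.

Singleton bound: d ≤ n − k + 1.
Here n = 16, k = 6, so n − k + 1 = 11.
Given d = 3, check d ≤ 11: YES.
Slack = (n − k + 1) − d = 8.
The code is NOT MDS (slack = 8 > 0).
Description: the claimed parameters are [16, 6, 3]_2; such a code would be non-MDS.


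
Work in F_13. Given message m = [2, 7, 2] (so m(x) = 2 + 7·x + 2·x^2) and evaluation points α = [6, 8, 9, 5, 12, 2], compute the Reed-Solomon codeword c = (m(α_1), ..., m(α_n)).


c = [12, 4, 6, 9, 10, 11]

Message polynomial: m(x) = 2 + 7·x + 2·x^2 (mod 13).
For each evaluation point α_i, compute m(α_i) mod 13:
  α_1 = 6: Horner steps 2 → 6 → 12, so m(6) = 12.
  α_2 = 8: Horner steps 2 → 10 → 4, so m(8) = 4.
  α_3 = 9: Horner steps 2 → 12 → 6, so m(9) = 6.
  α_4 = 5: Horner steps 2 → 4 → 9, so m(5) = 9.
  α_5 = 12: Horner steps 2 → 5 → 10, so m(12) = 10.
  α_6 = 2: Horner steps 2 → 11 → 11, so m(2) = 11.
Codeword c = [12, 4, 6, 9, 10, 11] ∈ F_13^6.


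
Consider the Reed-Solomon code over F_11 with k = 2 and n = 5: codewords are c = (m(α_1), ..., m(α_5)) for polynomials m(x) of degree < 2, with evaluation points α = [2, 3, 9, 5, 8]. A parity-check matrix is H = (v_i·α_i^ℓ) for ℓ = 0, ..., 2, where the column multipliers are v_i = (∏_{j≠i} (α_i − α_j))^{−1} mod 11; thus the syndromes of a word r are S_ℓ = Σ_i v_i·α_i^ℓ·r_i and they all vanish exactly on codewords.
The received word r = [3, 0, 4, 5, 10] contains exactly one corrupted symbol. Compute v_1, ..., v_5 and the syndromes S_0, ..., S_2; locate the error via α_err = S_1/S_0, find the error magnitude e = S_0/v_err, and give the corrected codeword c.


S = (4, 10, 3), error at position 5, error magnitude e = 3, c = [3, 0, 4, 5, 7].

Step 1: column multipliers v_i = (∏_{j≠i}(α_i − α_j))^{−1} mod 11.
  i = 1 (α = 2): (2−3)(2−9)(2−5)(2−8) = (−1)·(−7)·(−3)·(−6) = 126 ≡ 5, so v_1 = 5^{−1} = 9 (mod 11).
  i = 2 (α = 3): (3−2)(3−9)(3−5)(3−8) = 1·(−6)·(−2)·(−5) = −60 ≡ 6, so v_2 = 6^{−1} = 2 (mod 11).
  i = 3 (α = 9): (9−2)(9−3)(9−5)(9−8) = 7·6·4·1 = 168 ≡ 3, so v_3 = 3^{−1} = 4 (mod 11).
  i = 4 (α = 5): (5−2)(5−3)(5−9)(5−8) = 3·2·(−4)·(−3) = 72 ≡ 6, so v_4 = 6^{−1} = 2 (mod 11).
  i = 5 (α = 8): (8−2)(8−3)(8−9)(8−5) = 6·5·(−1)·3 = −90 ≡ 9, so v_5 = 9^{−1} = 5 (mod 11).
  v = [9, 2, 4, 2, 5].
Step 2: syndromes of r = [3, 0, 4, 5, 10] (all sums mod 11).
  S_0 = Σ v_i r_i = 9·3 + 2·0 + 4·4 + 2·5 + 5·10 = 103 ≡ 4.
  S_1 = Σ v_i α_i r_i = 9·2·3 + 2·3·0 + 4·9·4 + 2·5·5 + 5·8·10 = 648 ≡ 10.
  α_i^2 mod 11 = [4, 9, 4, 3, 9].
  S_2 = Σ v_i α_i^2 r_i = 9·4·3 + 2·9·0 + 4·4·4 + 2·3·5 + 5·9·10 = 652 ≡ 3.
  S = (4, 10, 3) ≠ 0, so r is not a codeword (an error is present).
Step 3: locate the error. For a single error e at position i, S_ℓ = v_i·e·α_i^ℓ, so α_err = S_1/S_0.
  S_0^{−1} = 4^{−1} = 3 (mod 11), so α_err = 10·3 = 30 ≡ 8 = α_5. Error position i = 5.
  Consistency check: S_2/S_1 = 3·10 = 30 ≡ 8 = α_err ✓ (single-error assumption holds).
Step 4: error magnitude e = S_0/v_5 = S_0·∏_{j≠5}(α_5 − α_j) = 4·9 = 36 ≡ 3 (mod 11).
Step 5: correct position 5: c_5 = r_5 − e = 10 − 3 ≡ 7 (mod 11). Hence c = [3, 0, 4, 5, 7].
  Check: interpolating c through the α_i gives m(x) = 9 + 8·x (degree < 2) with m(α_i) = c_i for every i, so c is indeed a codeword.


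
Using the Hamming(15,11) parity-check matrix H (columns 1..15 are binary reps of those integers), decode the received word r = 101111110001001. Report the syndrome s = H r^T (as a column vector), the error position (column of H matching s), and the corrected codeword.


s = (1, 0, 0, 1)^T, error position = 9, corrected codeword c = 101111111001001

Compute s = H r^T mod 2 one row at a time:
  s_1 = 1 + 0 + 0 + 0 + 1 + 0 + 0 + 1 = 3 ≡ 1 (mod 2).
  s_2 = 1 + 1 + 1 + 1 + 1 + 0 + 0 + 1 = 6 ≡ 0 (mod 2).
  s_3 = 0 + 1 + 1 + 1 + 0 + 0 + 0 + 1 = 4 ≡ 0 (mod 2).
  s_4 = 1 + 1 + 1 + 1 + 0 + 0 + 0 + 1 = 5 ≡ 1 (mod 2).
s = (1, 0, 0, 1)^T — this equals column 9 of H (binary 1001), so error is at position 9.
Correct: flip bit 9 of r = 101111110001001 to get c = 101111111001001.


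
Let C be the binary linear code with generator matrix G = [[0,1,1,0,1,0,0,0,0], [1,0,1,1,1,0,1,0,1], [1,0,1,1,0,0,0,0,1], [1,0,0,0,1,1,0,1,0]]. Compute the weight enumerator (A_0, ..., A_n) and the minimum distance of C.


Weight distribution: A_0 = 1, A_2 = 1, A_3 = 2, A_4 = 3, A_5 = 4, A_6 = 3, A_7 = 2. Minimum distance d = 2.

Enumerate all 2^4 = 16 messages m ∈ F_2^4.
For each, compute codeword c = mG in F_2^9, then tally its weight.
  m = 0000 → c = 000000000, weight = 0.
  m = 1000 → c = 011010000, weight = 3.
  m = 0100 → c = 101110101, weight = 6.
  m = 1100 → c = 110100101, weight = 5.
  m = 0010 → c = 101100001, weight = 4.
  m = 1010 → c = 110110001, weight = 5.
  m = 0110 → c = 000010100, weight = 2.
  m = 1110 → c = 011000100, weight = 3.
  m = 0001 → c = 100011010, weight = 4.
  m = 1001 → c = 111001010, weight = 5.
  m = 0101 → c = 001101111, weight = 6.
  m = 1101 → c = 010111111, weight = 7.
  m = 0011 → c = 001111011, weight = 6.
  m = 1011 → c = 010101011, weight = 5.
  m = 0111 → c = 100001110, weight = 4.
  m = 1111 → c = 111011110, weight = 7.
Tally weights:
  weight 0: 1 codewords.
  weight 2: 1 codewords.
  weight 3: 2 codewords.
  weight 4: 3 codewords.
  weight 5: 4 codewords.
  weight 6: 3 codewords.
  weight 7: 2 codewords.
Minimum distance d = smallest w > 0 with A_w > 0 = 2.
Sanity: Σ A_w = 16 = 2^4 = 16 ✓.


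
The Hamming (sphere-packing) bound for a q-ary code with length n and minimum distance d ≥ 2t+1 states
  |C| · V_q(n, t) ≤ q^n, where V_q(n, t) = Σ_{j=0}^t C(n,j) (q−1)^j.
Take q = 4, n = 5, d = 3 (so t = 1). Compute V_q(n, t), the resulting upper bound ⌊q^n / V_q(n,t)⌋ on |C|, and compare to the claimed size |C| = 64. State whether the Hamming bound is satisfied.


V_q(n, t) = 16, q^n = 1024, Hamming bound = 64, |C| = 64 ≤ bound (satisfied).

Step 1: Compute V_q(n, t) = Σ_{j=0}^1 C(n, j) (q−1)^j.
  j = 0: C(5,0)·(3)^0 = 1·1 = 1.
  j = 1: C(5,1)·(3)^1 = 5·3 = 15.
  V_q(n, t) = 1 + 15 = 16.
Step 2: q^n = 4^5 = 1024.
Step 3: Hamming bound ⌊q^n / V_q(n,t)⌋ = ⌊1024/16⌋ = 64.
Step 4: Compare |C| = 64 to 64: satisfied.
The claimed |C| lies at the Hamming bound (tight).


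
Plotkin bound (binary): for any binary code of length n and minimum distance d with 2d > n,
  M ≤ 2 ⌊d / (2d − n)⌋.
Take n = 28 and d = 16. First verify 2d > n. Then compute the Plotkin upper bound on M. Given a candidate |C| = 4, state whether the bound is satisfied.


Plotkin bound M ≤ 8; given |C| = 4 ≤ bound (satisfied).

Check applicability: 2d = 32, n = 28.
2d − n = 4 > 0, so Plotkin applies.
Compute d/(2d−n) = 16/4 ≈ 4.0000.
⌊d/(2d−n)⌋ = 4.
Plotkin bound: M ≤ 2·4 = 8.
Given |C| = 4, check: satisfied.
This |C| is below the Plotkin bound.


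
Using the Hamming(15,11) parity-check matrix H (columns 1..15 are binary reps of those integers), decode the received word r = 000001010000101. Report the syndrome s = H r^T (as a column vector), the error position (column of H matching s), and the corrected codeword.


s = (1, 1, 0, 0)^T, error position = 12, corrected codeword c = 000001010001101

Compute s = H r^T mod 2 one row at a time:
  s_1 = 1 + 0 + 0 + 0 + 0 + 1 + 0 + 1 = 3 ≡ 1 (mod 2).
  s_2 = 0 + 0 + 1 + 0 + 0 + 1 + 0 + 1 = 3 ≡ 1 (mod 2).
  s_3 = 0 + 0 + 1 + 0 + 0 + 0 + 0 + 1 = 2 ≡ 0 (mod 2).
  s_4 = 0 + 0 + 0 + 0 + 0 + 0 + 1 + 1 = 2 ≡ 0 (mod 2).
s = (1, 1, 0, 0)^T — this equals column 12 of H (binary 1100), so error is at position 12.
Correct: flip bit 12 of r = 000001010000101 to get c = 000001010001101.


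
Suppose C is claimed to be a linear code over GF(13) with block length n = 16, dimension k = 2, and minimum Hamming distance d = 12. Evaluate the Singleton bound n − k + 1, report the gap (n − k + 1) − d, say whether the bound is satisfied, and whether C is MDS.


Singleton RHS = n − k + 1 = 15, slack = 3, bound satisfied, not MDS.

Singleton bound: d ≤ n − k + 1.
Here n = 16, k = 2, so n − k + 1 = 15.
Given d = 12, check d ≤ 15: YES.
Slack = (n − k + 1) − d = 3.
The code is NOT MDS (slack = 3 > 0).
Description: the claimed parameters are [16, 2, 12]_13; such a code would be non-MDS.


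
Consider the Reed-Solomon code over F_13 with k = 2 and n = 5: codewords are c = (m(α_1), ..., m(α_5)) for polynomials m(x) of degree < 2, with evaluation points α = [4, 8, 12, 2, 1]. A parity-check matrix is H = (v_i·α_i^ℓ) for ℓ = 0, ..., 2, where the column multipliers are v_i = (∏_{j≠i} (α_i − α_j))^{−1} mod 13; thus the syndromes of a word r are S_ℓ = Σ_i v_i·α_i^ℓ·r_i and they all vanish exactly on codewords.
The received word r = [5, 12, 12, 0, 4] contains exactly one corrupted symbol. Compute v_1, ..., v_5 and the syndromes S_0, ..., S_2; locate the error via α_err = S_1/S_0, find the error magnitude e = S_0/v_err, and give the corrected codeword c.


S = (9, 7, 4), error at position 2, error magnitude e = 10, c = [5, 2, 12, 0, 4].

Step 1: column multipliers v_i = (∏_{j≠i}(α_i − α_j))^{−1} mod 13.
  i = 1 (α = 4): (4−8)(4−12)(4−2)(4−1) = (−4)·(−8)·2·3 = 192 ≡ 10, so v_1 = 10^{−1} = 4 (mod 13).
  i = 2 (α = 8): (8−4)(8−12)(8−2)(8−1) = 4·(−4)·6·7 = −672 ≡ 4, so v_2 = 4^{−1} = 10 (mod 13).
  i = 3 (α = 12): (12−4)(12−8)(12−2)(12−1) = 8·4·10·11 = 3520 ≡ 10, so v_3 = 10^{−1} = 4 (mod 13).
  i = 4 (α = 2): (2−4)(2−8)(2−12)(2−1) = (−2)·(−6)·(−10)·1 = −120 ≡ 10, so v_4 = 10^{−1} = 4 (mod 13).
  i = 5 (α = 1): (1−4)(1−8)(1−12)(1−2) = (−3)·(−7)·(−11)·(−1) = 231 ≡ 10, so v_5 = 10^{−1} = 4 (mod 13).
  v = [4, 10, 4, 4, 4].
Step 2: syndromes of r = [5, 12, 12, 0, 4] (all sums mod 13).
  S_0 = Σ v_i r_i = 4·5 + 10·12 + 4·12 + 4·0 + 4·4 = 204 ≡ 9.
  S_1 = Σ v_i α_i r_i = 4·4·5 + 10·8·12 + 4·12·12 + 4·2·0 + 4·1·4 = 1632 ≡ 7.
  α_i^2 mod 13 = [3, 12, 1, 4, 1].
  S_2 = Σ v_i α_i^2 r_i = 4·3·5 + 10·12·12 + 4·1·12 + 4·4·0 + 4·1·4 = 1564 ≡ 4.
  S = (9, 7, 4) ≠ 0, so r is not a codeword (an error is present).
Step 3: locate the error. For a single error e at position i, S_ℓ = v_i·e·α_i^ℓ, so α_err = S_1/S_0.
  S_0^{−1} = 9^{−1} = 3 (mod 13), so α_err = 7·3 = 21 ≡ 8 = α_2. Error position i = 2.
  Consistency check: S_2/S_1 = 4·2 = 8 ≡ 8 = α_err ✓ (single-error assumption holds).
Step 4: error magnitude e = S_0/v_2 = S_0·∏_{j≠2}(α_2 − α_j) = 9·4 = 36 ≡ 10 (mod 13).
Step 5: correct position 2: c_2 = r_2 − e = 12 − 10 ≡ 2 (mod 13). Hence c = [5, 2, 12, 0, 4].
  Check: interpolating c through the α_i gives m(x) = 8 + 9·x (degree < 2) with m(α_i) = c_i for every i, so c is indeed a codeword.


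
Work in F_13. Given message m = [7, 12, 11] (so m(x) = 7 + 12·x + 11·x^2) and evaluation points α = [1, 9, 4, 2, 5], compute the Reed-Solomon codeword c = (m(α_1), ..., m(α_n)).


c = [4, 5, 10, 10, 4]

Message polynomial: m(x) = 7 + 12·x + 11·x^2 (mod 13).
For each evaluation point α_i, compute m(α_i) mod 13:
  α_1 = 1: Horner steps 11 → 10 → 4, so m(1) = 4.
  α_2 = 9: Horner steps 11 → 7 → 5, so m(9) = 5.
  α_3 = 4: Horner steps 11 → 4 → 10, so m(4) = 10.
  α_4 = 2: Horner steps 11 → 8 → 10, so m(2) = 10.
  α_5 = 5: Horner steps 11 → 2 → 4, so m(5) = 4.
Codeword c = [4, 5, 10, 10, 4] ∈ F_13^5.


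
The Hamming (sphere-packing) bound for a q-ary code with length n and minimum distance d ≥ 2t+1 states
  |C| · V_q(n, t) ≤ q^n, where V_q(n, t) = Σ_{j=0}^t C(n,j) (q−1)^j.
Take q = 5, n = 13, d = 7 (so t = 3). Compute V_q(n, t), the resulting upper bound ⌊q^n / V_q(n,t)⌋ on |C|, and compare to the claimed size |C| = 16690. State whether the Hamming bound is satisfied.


V_q(n, t) = 19605, q^n = 1220703125, Hamming bound = 62264, |C| = 16690 ≤ bound (satisfied).

Step 1: Compute V_q(n, t) = Σ_{j=0}^3 C(n, j) (q−1)^j.
  j = 0: C(13,0)·(4)^0 = 1·1 = 1.
  j = 1: C(13,1)·(4)^1 = 13·4 = 52.
  j = 2: C(13,2)·(4)^2 = 78·16 = 1248.
  j = 3: C(13,3)·(4)^3 = 286·64 = 18304.
  V_q(n, t) = 1 + 52 + 1248 + 18304 = 19605.
Step 2: q^n = 5^13 = 1220703125.
Step 3: Hamming bound ⌊q^n / V_q(n,t)⌋ = ⌊1220703125/19605⌋ = 62264.
Step 4: Compare |C| = 16690 to 62264: satisfied.
The claimed |C| lies below the Hamming bound.


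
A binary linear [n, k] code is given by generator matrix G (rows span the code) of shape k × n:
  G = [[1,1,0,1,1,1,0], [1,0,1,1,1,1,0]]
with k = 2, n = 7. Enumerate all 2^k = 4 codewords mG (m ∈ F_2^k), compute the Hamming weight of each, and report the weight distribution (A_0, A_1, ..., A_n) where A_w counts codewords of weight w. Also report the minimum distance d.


Weight distribution: A_0 = 1, A_2 = 1, A_5 = 2. Minimum distance d = 2.

Enumerate all 2^2 = 4 messages m ∈ F_2^2.
For each, compute codeword c = mG in F_2^7, then tally its weight.
  m = 00 → c = 0000000, weight = 0.
  m = 10 → c = 1101110, weight = 5.
  m = 01 → c = 1011110, weight = 5.
  m = 11 → c = 0110000, weight = 2.
Tally weights:
  weight 0: 1 codewords.
  weight 2: 1 codewords.
  weight 5: 2 codewords.
Minimum distance d = smallest w > 0 with A_w > 0 = 2.
Sanity: Σ A_w = 4 = 2^2 = 4 ✓.


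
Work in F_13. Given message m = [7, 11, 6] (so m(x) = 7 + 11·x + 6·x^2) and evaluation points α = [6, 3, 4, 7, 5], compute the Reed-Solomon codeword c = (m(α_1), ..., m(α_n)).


c = [3, 3, 4, 1, 4]

Message polynomial: m(x) = 7 + 11·x + 6·x^2 (mod 13).
For each evaluation point α_i, compute m(α_i) mod 13:
  α_1 = 6: Horner steps 6 → 8 → 3, so m(6) = 3.
  α_2 = 3: Horner steps 6 → 3 → 3, so m(3) = 3.
  α_3 = 4: Horner steps 6 → 9 → 4, so m(4) = 4.
  α_4 = 7: Horner steps 6 → 1 → 1, so m(7) = 1.
  α_5 = 5: Horner steps 6 → 2 → 4, so m(5) = 4.
Codeword c = [3, 3, 4, 1, 4] ∈ F_13^5.


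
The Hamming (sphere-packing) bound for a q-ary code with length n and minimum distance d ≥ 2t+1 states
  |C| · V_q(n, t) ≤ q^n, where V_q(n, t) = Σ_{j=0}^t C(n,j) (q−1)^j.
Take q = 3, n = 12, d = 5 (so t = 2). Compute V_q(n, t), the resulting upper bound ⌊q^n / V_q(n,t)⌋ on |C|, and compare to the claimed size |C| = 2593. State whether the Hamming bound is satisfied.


V_q(n, t) = 289, q^n = 531441, Hamming bound = 1838, |C| = 2593 > bound (violated).

Step 1: Compute V_q(n, t) = Σ_{j=0}^2 C(n, j) (q−1)^j.
  j = 0: C(12,0)·(2)^0 = 1·1 = 1.
  j = 1: C(12,1)·(2)^1 = 12·2 = 24.
  j = 2: C(12,2)·(2)^2 = 66·4 = 264.
  V_q(n, t) = 1 + 24 + 264 = 289.
Step 2: q^n = 3^12 = 531441.
Step 3: Hamming bound ⌊q^n / V_q(n,t)⌋ = ⌊531441/289⌋ = 1838.
Step 4: Compare |C| = 2593 to 1838: violated.
The claimed |C| lies above the Hamming bound, so no 3-ary code of length 12 with d ≥ 5 can have 2593 codewords.


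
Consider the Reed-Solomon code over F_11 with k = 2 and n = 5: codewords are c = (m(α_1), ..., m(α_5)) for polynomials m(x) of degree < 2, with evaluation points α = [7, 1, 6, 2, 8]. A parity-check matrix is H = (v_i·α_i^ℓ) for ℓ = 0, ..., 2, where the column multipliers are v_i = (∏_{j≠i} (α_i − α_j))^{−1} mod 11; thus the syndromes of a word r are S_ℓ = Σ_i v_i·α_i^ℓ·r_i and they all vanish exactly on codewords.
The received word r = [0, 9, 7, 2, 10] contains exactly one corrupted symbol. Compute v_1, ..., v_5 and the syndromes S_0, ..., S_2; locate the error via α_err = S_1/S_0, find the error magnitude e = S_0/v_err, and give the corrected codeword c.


S = (4, 10, 3), error at position 5, error magnitude e = 6, c = [0, 9, 7, 2, 4].

Step 1: column multipliers v_i = (∏_{j≠i}(α_i − α_j))^{−1} mod 11.
  i = 1 (α = 7): (7−1)(7−6)(7−2)(7−8) = 6·1·5·(−1) = −30 ≡ 3, so v_1 = 3^{−1} = 4 (mod 11).
  i = 2 (α = 1): (1−7)(1−6)(1−2)(1−8) = (−6)·(−5)·(−1)·(−7) = 210 ≡ 1, so v_2 = 1^{−1} = 1 (mod 11).
  i = 3 (α = 6): (6−7)(6−1)(6−2)(6−8) = (−1)·5·4·(−2) = 40 ≡ 7, so v_3 = 7^{−1} = 8 (mod 11).
  i = 4 (α = 2): (2−7)(2−1)(2−6)(2−8) = (−5)·1·(−4)·(−6) = −120 ≡ 1, so v_4 = 1^{−1} = 1 (mod 11).
  i = 5 (α = 8): (8−7)(8−1)(8−6)(8−2) = 1·7·2·6 = 84 ≡ 7, so v_5 = 7^{−1} = 8 (mod 11).
  v = [4, 1, 8, 1, 8].
Step 2: syndromes of r = [0, 9, 7, 2, 10] (all sums mod 11).
  S_0 = Σ v_i r_i = 4·0 + 1·9 + 8·7 + 1·2 + 8·10 = 147 ≡ 4.
  S_1 = Σ v_i α_i r_i = 4·7·0 + 1·1·9 + 8·6·7 + 1·2·2 + 8·8·10 = 989 ≡ 10.
  α_i^2 mod 11 = [5, 1, 3, 4, 9].
  S_2 = Σ v_i α_i^2 r_i = 4·5·0 + 1·1·9 + 8·3·7 + 1·4·2 + 8·9·10 = 905 ≡ 3.
  S = (4, 10, 3) ≠ 0, so r is not a codeword (an error is present).
Step 3: locate the error. For a single error e at position i, S_ℓ = v_i·e·α_i^ℓ, so α_err = S_1/S_0.
  S_0^{−1} = 4^{−1} = 3 (mod 11), so α_err = 10·3 = 30 ≡ 8 = α_5. Error position i = 5.
  Consistency check: S_2/S_1 = 3·10 = 30 ≡ 8 = α_err ✓ (single-error assumption holds).
Step 4: error magnitude e = S_0/v_5 = S_0·∏_{j≠5}(α_5 − α_j) = 4·7 = 28 ≡ 6 (mod 11).
Step 5: correct position 5: c_5 = r_5 − e = 10 − 6 ≡ 4 (mod 11). Hence c = [0, 9, 7, 2, 4].
  Check: interpolating c through the α_i gives m(x) = 5 + 4·x (degree < 2) with m(α_i) = c_i for every i, so c is indeed a codeword.


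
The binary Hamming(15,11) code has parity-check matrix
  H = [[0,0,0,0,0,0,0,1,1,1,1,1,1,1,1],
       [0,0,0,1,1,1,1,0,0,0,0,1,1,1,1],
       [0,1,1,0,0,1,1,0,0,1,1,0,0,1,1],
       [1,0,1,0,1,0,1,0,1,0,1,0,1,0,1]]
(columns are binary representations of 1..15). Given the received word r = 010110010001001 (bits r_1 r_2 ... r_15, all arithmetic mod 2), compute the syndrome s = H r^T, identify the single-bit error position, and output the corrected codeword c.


s = (1, 0, 0, 0)^T, error position = 8, corrected codeword c = 010110000001001

Compute s = H r^T mod 2 one row at a time:
  s_1 = 1 + 0 + 0 + 0 + 1 + 0 + 0 + 1 = 3 ≡ 1 (mod 2).
  s_2 = 1 + 1 + 0 + 0 + 1 + 0 + 0 + 1 = 4 ≡ 0 (mod 2).
  s_3 = 1 + 0 + 0 + 0 + 0 + 0 + 0 + 1 = 2 ≡ 0 (mod 2).
  s_4 = 0 + 0 + 1 + 0 + 0 + 0 + 0 + 1 = 2 ≡ 0 (mod 2).
s = (1, 0, 0, 0)^T — this equals column 8 of H (binary 1000), so error is at position 8.
Correct: flip bit 8 of r = 010110010001001 to get c = 010110000001001.


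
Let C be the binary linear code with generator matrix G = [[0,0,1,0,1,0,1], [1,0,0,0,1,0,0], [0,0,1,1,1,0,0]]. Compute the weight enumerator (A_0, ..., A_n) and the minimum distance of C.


Weight distribution: A_0 = 1, A_2 = 2, A_3 = 4, A_4 = 1. Minimum distance d = 2.

Enumerate all 2^3 = 8 messages m ∈ F_2^3.
For each, compute codeword c = mG in F_2^7, then tally its weight.
  m = 000 → c = 0000000, weight = 0.
  m = 100 → c = 0010101, weight = 3.
  m = 010 → c = 1000100, weight = 2.
  m = 110 → c = 1010001, weight = 3.
  m = 001 → c = 0011100, weight = 3.
  m = 101 → c = 0001001, weight = 2.
  m = 011 → c = 1011000, weight = 3.
  m = 111 → c = 1001101, weight = 4.
Tally weights:
  weight 0: 1 codewords.
  weight 2: 2 codewords.
  weight 3: 4 codewords.
  weight 4: 1 codewords.
Minimum distance d = smallest w > 0 with A_w > 0 = 2.
Sanity: Σ A_w = 8 = 2^3 = 8 ✓.


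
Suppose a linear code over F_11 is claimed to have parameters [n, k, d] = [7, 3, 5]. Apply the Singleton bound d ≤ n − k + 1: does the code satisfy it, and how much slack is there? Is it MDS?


Singleton RHS = n − k + 1 = 5, slack = 0, bound satisfied, MDS.

Singleton bound: d ≤ n − k + 1.
Here n = 7, k = 3, so n − k + 1 = 5.
Given d = 5, check d ≤ 5: YES.
Slack = (n − k + 1) − d = 0.
The code is MDS (slack = 0).
Description: the claimed parameters are [7, 3, 5]_11; such a code would be MDS (meets Singleton bound).


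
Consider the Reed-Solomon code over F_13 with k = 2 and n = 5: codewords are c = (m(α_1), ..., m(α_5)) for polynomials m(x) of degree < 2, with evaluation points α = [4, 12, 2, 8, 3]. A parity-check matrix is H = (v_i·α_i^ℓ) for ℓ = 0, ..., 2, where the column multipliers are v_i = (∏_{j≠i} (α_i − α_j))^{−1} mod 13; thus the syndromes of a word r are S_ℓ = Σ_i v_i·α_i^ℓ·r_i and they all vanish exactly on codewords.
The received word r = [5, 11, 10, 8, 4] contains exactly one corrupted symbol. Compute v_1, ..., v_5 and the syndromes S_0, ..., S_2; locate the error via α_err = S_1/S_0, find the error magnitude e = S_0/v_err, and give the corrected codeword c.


S = (6, 5, 2), error at position 5, error magnitude e = 3, c = [5, 11, 10, 8, 1].

Step 1: column multipliers v_i = (∏_{j≠i}(α_i − α_j))^{−1} mod 13.
  i = 1 (α = 4): (4−12)(4−2)(4−8)(4−3) = (−8)·2·(−4)·1 = 64 ≡ 12, so v_1 = 12^{−1} = 12 (mod 13).
  i = 2 (α = 12): (12−4)(12−2)(12−8)(12−3) = 8·10·4·9 = 2880 ≡ 7, so v_2 = 7^{−1} = 2 (mod 13).
  i = 3 (α = 2): (2−4)(2−12)(2−8)(2−3) = (−2)·(−10)·(−6)·(−1) = 120 ≡ 3, so v_3 = 3^{−1} = 9 (mod 13).
  i = 4 (α = 8): (8−4)(8−12)(8−2)(8−3) = 4·(−4)·6·5 = −480 ≡ 1, so v_4 = 1^{−1} = 1 (mod 13).
  i = 5 (α = 3): (3−4)(3−12)(3−2)(3−8) = (−1)·(−9)·1·(−5) = −45 ≡ 7, so v_5 = 7^{−1} = 2 (mod 13).
  v = [12, 2, 9, 1, 2].
Step 2: syndromes of r = [5, 11, 10, 8, 4] (all sums mod 13).
  S_0 = Σ v_i r_i = 12·5 + 2·11 + 9·10 + 1·8 + 2·4 = 188 ≡ 6.
  S_1 = Σ v_i α_i r_i = 12·4·5 + 2·12·11 + 9·2·10 + 1·8·8 + 2·3·4 = 772 ≡ 5.
  α_i^2 mod 13 = [3, 1, 4, 12, 9].
  S_2 = Σ v_i α_i^2 r_i = 12·3·5 + 2·1·11 + 9·4·10 + 1·12·8 + 2·9·4 = 730 ≡ 2.
  S = (6, 5, 2) ≠ 0, so r is not a codeword (an error is present).
Step 3: locate the error. For a single error e at position i, S_ℓ = v_i·e·α_i^ℓ, so α_err = S_1/S_0.
  S_0^{−1} = 6^{−1} = 11 (mod 13), so α_err = 5·11 = 55 ≡ 3 = α_5. Error position i = 5.
  Consistency check: S_2/S_1 = 2·8 = 16 ≡ 3 = α_err ✓ (single-error assumption holds).
Step 4: error magnitude e = S_0/v_5 = S_0·∏_{j≠5}(α_5 − α_j) = 6·7 = 42 ≡ 3 (mod 13).
Step 5: correct position 5: c_5 = r_5 − e = 4 − 3 ≡ 1 (mod 13). Hence c = [5, 11, 10, 8, 1].
  Check: interpolating c through the α_i gives m(x) = 2 + 4·x (degree < 2) with m(α_i) = c_i for every i, so c is indeed a codeword.


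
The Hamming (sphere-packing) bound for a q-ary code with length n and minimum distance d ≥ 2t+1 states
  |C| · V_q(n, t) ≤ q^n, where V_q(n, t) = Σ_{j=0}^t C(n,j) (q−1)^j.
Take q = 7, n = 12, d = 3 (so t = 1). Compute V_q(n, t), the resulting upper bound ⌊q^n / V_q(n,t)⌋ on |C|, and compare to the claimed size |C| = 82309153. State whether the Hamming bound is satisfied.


V_q(n, t) = 73, q^n = 13841287201, Hamming bound = 189606673, |C| = 82309153 ≤ bound (satisfied).

Step 1: Compute V_q(n, t) = Σ_{j=0}^1 C(n, j) (q−1)^j.
  j = 0: C(12,0)·(6)^0 = 1·1 = 1.
  j = 1: C(12,1)·(6)^1 = 12·6 = 72.
  V_q(n, t) = 1 + 72 = 73.
Step 2: q^n = 7^12 = 13841287201.
Step 3: Hamming bound ⌊q^n / V_q(n,t)⌋ = ⌊13841287201/73⌋ = 189606673.
Step 4: Compare |C| = 82309153 to 189606673: satisfied.
The claimed |C| lies below the Hamming bound.
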